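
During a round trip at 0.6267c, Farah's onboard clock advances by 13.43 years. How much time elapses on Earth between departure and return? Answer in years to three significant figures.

γ = 1/√(1 − 0.6267²) = 1/√0.6072 = 1.283
Earth-frame duration is the dilated interval: Δt = γτ = 1.283 × 13.43 years.

Δt = 17.2 years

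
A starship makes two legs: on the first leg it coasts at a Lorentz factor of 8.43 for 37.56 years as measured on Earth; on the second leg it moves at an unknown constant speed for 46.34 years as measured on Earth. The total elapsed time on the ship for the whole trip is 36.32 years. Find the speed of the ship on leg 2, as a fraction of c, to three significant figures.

Leg 1: γ = 8.43; τ_1 = 37.56/8.430 = 4.456 years.
Leg 2: speed unknown; τ_2 = 46.34/γ_2.
Total proper time: 4.456 + τ_2 = 36.32, so τ_2 = 36.32 − 4.456 = 31.86 years.
γ_2 = 46.34/31.86 = 1.454; β = √(1 − 1/γ²) = √0.5272.

β = 0.726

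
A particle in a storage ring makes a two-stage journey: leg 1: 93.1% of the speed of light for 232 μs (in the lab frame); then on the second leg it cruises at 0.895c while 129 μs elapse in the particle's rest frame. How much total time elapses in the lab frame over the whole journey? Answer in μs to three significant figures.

Δt = 521 μs

Leg 1: 232 μs is already measured in the lab frame.
Leg 2: γ = 1/√(1 − 0.895²) = 1/√0.1990 = 2.242; Δt_2 = 2.242 × 129 = 289.2 μs.
Total: 232.0 + 289.2 μs.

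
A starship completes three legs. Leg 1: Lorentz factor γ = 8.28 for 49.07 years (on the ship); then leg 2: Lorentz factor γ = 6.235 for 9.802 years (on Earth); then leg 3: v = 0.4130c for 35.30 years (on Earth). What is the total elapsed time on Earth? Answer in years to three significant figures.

Leg 1: γ = 8.28; Δt_1 = 8.280 × 49.07 = 406.3 years.
Leg 2: 9.802 years is already measured on Earth.
Leg 3: 35.30 years is already measured on Earth.
Total: 406.3 + 9.802 + 35.30 years.

Δt = 451 years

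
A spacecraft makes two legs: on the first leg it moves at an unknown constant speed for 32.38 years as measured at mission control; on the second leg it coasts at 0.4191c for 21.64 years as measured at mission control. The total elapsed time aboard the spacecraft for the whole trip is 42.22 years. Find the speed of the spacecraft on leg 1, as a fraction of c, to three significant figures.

β = 0.717

Leg 1: speed unknown; τ_1 = 32.38/γ_1.
Leg 2: γ = 1/√(1 − 0.4191²) = 1/√0.8244 = 1.101; τ_2 = 21.64/1.101 = 19.65 years.
Total proper time: τ_1 + 19.65 = 42.22, so τ_1 = 42.22 − 19.65 = 22.57 years.
γ_1 = 32.38/22.57 = 1.435; β = √(1 − 1/γ²) = √0.5140.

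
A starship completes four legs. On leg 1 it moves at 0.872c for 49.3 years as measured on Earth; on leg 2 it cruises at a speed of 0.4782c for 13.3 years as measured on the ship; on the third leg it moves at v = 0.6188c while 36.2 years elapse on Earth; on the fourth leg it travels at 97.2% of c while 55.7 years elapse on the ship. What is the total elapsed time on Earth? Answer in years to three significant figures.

Δt = 338 years

Leg 1: 49.3 years is already measured on Earth.
Leg 2: γ = 1/√(1 − 0.4782²) = 1/√0.7713 = 1.139; Δt_2 = 1.139 × 13.3 = 15.14 years.
Leg 3: 36.2 years is already measured on Earth.
Leg 4: β = 0.972; γ = 1/√(1 − 0.972²) = 1/√0.05522 = 4.256; Δt_4 = 4.256 × 55.7 = 237.0 years.
Total: 49.30 + 15.14 + 36.20 + 237.0 years.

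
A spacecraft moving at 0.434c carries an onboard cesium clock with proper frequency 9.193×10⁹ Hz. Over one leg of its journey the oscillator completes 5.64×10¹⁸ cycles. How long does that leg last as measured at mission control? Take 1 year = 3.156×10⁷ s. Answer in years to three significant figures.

Δt = 21.6 years

γ = 1/√(1 − 0.434²) = 1/√0.8116 = 1.110
Proper time for N cycles: τ = N/f = 5.64×10¹⁸/(9.193×10⁹) = 6.135×10⁸ s = 19.44 years.
Lab-frame duration Δt = γτ = 1.110 × 19.44 = 21.58 years.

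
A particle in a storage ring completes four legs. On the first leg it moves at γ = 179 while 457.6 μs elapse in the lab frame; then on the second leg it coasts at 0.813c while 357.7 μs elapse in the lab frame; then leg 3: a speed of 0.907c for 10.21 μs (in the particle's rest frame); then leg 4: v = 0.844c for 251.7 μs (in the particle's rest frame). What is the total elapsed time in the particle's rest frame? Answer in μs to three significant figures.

Leg 1: γ = 179; τ_1 = 457.6/179.0 = 2.556 μs.
Leg 2: γ = 1/√(1 − 0.813²) = 1/√0.3390 = 1.717; τ_2 = 357.7/1.717 = 208.3 μs.
Leg 3: 10.21 μs is already measured in the particle's rest frame.
Leg 4: 251.7 μs is already measured in the particle's rest frame.
Total: 2.556 + 208.3 + 10.21 + 251.7 μs.

τ = 473 μs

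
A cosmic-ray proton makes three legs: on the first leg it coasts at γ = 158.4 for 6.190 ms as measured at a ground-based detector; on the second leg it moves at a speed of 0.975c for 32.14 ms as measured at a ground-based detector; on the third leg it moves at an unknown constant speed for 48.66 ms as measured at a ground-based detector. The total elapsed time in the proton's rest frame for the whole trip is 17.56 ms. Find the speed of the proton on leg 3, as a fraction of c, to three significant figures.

β = 0.977

Leg 1: γ = 158.4; τ_1 = 6.190/158.4 = 0.03908 ms.
Leg 2: γ = 1/√(1 − 0.975²) = 1/√0.04938 = 4.500; τ_2 = 32.14/4.500 = 7.142 ms.
Leg 3: speed unknown; τ_3 = 48.66/γ_3.
Total proper time: 0.03908 + 7.142 + τ_3 = 17.56, so τ_3 = 17.56 − 7.181 = 10.38 ms.
γ_3 = 48.66/10.38 = 4.688; β = √(1 − 1/γ²) = √0.9545.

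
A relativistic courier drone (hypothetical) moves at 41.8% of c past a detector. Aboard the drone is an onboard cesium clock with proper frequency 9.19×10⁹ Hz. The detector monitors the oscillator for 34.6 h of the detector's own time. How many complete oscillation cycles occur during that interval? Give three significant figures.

N = 1.04×10¹⁵

β = 0.418; γ = 1/√(1 − 0.418²) = 1/√0.8253 = 1.101
During 34.6 h of lab time, the oscillator's proper time advances by τ = Δt/γ = 34.6/1.101 = 31.43 h = 1.132×10⁵ s.
N = f × τ = 9.19×10⁹ × 1.132×10⁵ = 1.040×10¹⁵.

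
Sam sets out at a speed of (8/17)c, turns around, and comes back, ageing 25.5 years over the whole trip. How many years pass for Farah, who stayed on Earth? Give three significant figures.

Δt = 28.9 years

γ = 1/√(1 − (8/17)²) = 17/15 ≈ 1.133
Earth-frame duration is the dilated interval: Δt = γτ = 1.133 × 25.5 years.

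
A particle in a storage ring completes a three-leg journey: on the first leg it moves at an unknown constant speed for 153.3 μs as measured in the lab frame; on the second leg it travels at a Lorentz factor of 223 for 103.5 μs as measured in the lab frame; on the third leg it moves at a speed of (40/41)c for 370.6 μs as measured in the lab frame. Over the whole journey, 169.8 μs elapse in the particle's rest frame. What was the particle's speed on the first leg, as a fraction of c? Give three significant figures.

β = 0.819

Leg 1: speed unknown; τ_1 = 153.3/γ_1.
Leg 2: γ = 223; τ_2 = 103.5/223.0 = 0.4641 μs.
Leg 3: γ = 1/√(1 − (40/41)²) = 41/9 ≈ 4.556; τ_3 = 370.6/4.556 = 81.35 μs.
Total proper time: τ_1 + 0.4641 + 81.35 = 169.8, so τ_1 = 169.8 − 81.82 = 87.98 μs.
γ_1 = 153.3/87.98 = 1.742; β = √(1 − 1/γ²) = √0.6706.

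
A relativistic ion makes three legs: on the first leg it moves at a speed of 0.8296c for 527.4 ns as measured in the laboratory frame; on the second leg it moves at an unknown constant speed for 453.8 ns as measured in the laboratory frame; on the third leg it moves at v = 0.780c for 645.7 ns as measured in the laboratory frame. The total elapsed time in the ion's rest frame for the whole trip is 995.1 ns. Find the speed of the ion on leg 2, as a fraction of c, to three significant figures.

β = 0.757

Leg 1: γ = 1/√(1 − 0.8296²) = 1/√0.3118 = 1.791; τ_1 = 527.4/1.791 = 294.5 ns.
Leg 2: speed unknown; τ_2 = 453.8/γ_2.
Leg 3: γ = 1/√(1 − 0.780²) = 1/√0.3916 = 1.598; τ_3 = 645.7/1.598 = 404.1 ns.
Total proper time: 294.5 + τ_2 + 404.1 = 995.1, so τ_2 = 995.1 − 698.5 = 296.6 ns.
γ_2 = 453.8/296.6 = 1.530; β = √(1 − 1/γ²) = √0.5729.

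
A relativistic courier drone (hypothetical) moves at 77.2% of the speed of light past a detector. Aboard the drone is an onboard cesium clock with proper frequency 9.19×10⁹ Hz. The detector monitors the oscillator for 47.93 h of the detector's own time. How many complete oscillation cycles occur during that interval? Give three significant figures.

β = 0.772; γ = 1/√(1 − 0.772²) = 1/√0.4040 = 1.573
During 47.93 h of lab time, the oscillator's proper time advances by τ = Δt/γ = 47.93/1.573 = 30.47 h = 1.097×10⁵ s.
N = f × τ = 9.19×10⁹ × 1.097×10⁵ = 1.008×10¹⁵.

N = 1.01×10¹⁵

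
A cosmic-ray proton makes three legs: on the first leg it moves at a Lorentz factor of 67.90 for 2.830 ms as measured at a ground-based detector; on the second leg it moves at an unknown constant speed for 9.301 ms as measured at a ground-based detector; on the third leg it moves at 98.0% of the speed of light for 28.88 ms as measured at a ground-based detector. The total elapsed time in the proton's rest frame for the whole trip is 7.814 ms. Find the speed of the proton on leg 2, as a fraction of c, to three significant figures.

Leg 1: γ = 67.90; τ_1 = 2.830/67.90 = 0.04168 ms.
Leg 2: speed unknown; τ_2 = 9.301/γ_2.
Leg 3: β = 0.980; γ = 1/√(1 − 0.980²) = 1/√0.03960 = 5.025; τ_3 = 28.88/5.025 = 5.747 ms.
Total proper time: 0.04168 + τ_2 + 5.747 = 7.814, so τ_2 = 7.814 − 5.789 = 2.025 ms.
γ_2 = 9.301/2.025 = 4.592; β = √(1 − 1/γ²) = √0.9526.

β = 0.976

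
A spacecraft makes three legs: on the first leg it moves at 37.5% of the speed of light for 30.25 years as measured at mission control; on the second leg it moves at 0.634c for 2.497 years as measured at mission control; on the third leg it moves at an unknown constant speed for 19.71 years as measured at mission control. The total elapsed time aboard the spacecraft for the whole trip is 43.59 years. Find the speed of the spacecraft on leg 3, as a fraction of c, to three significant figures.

β = 0.723

Leg 1: β = 0.375; γ = 1/√(1 − 0.375²) = 1/√0.8594 = 1.079; τ_1 = 30.25/1.079 = 28.04 years.
Leg 2: γ = 1/√(1 − 0.634²) = 1/√0.5980 = 1.293; τ_2 = 2.497/1.293 = 1.931 years.
Leg 3: speed unknown; τ_3 = 19.71/γ_3.
Total proper time: 28.04 + 1.931 + τ_3 = 43.59, so τ_3 = 43.59 − 29.97 = 13.62 years.
γ_3 = 19.71/13.62 = 1.448; β = √(1 − 1/γ²) = √0.5227.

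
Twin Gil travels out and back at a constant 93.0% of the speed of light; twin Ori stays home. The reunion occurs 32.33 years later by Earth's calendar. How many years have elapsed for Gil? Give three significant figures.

τ = 11.9 years

β = 0.930; γ = 1/√(1 − 0.930²) = 1/√0.1351 = 2.721
Gil's clock measures proper time along the trip: τ = Δt/γ = 32.33/2.721 years.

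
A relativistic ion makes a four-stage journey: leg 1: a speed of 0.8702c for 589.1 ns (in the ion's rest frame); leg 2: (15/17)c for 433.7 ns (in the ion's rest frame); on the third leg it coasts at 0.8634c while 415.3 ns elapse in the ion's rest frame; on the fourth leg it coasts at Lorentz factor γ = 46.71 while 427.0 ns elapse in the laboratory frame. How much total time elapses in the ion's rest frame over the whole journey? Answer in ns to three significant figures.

Leg 1: 589.1 ns is already measured in the ion's rest frame.
Leg 2: 433.7 ns is already measured in the ion's rest frame.
Leg 3: 415.3 ns is already measured in the ion's rest frame.
Leg 4: γ = 46.71; τ_4 = 427.0/46.71 = 9.142 ns.
Total: 589.1 + 433.7 + 415.3 + 9.142 ns.

τ = 1450 ns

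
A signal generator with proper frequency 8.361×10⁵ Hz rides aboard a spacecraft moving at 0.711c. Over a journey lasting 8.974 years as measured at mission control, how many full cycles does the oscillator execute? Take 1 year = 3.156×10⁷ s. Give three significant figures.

γ = 1/√(1 − 0.711²) = 1/√0.4945 = 1.422
The oscillator's own cycle count is N = f × τ where τ is the proper time aboard the spacecraft. τ = Δt/γ = 8.974/1.422 = 6.310 years = 1.992×10⁸ s.
N = 8.361×10⁵ × 1.992×10⁸ = 1.665×10¹⁴.

N = 1.67×10¹⁴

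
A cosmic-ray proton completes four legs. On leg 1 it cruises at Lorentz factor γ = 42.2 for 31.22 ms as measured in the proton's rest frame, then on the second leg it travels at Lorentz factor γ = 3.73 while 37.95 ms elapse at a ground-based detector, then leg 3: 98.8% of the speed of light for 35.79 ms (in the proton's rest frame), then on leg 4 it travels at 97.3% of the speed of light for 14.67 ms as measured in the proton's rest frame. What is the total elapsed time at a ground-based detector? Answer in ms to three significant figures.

Leg 1: γ = 42.2; Δt_1 = 42.20 × 31.22 = 1317 ms.
Leg 2: 37.95 ms is already measured at a ground-based detector.
Leg 3: β = 0.988; γ = 1/√(1 − 0.988²) = 1/√0.02386 = 6.474; Δt_3 = 6.474 × 35.79 = 231.7 ms.
Leg 4: β = 0.973; γ = 1/√(1 − 0.973²) = 1/√0.05327 = 4.333; Δt_4 = 4.333 × 14.67 = 63.56 ms.
Total: 1317 + 37.95 + 231.7 + 63.56 ms.

Δt = 1650 ms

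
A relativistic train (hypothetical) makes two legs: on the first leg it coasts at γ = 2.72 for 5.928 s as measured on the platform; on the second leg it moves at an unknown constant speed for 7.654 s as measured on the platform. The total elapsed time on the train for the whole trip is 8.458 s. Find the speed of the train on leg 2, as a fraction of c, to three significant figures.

β = 0.572

Leg 1: γ = 2.72; τ_1 = 5.928/2.720 = 2.179 s.
Leg 2: speed unknown; τ_2 = 7.654/γ_2.
Total proper time: 2.179 + τ_2 = 8.458, so τ_2 = 8.458 − 2.179 = 6.279 s.
γ_2 = 7.654/6.279 = 1.219; β = √(1 − 1/γ²) = √0.3271.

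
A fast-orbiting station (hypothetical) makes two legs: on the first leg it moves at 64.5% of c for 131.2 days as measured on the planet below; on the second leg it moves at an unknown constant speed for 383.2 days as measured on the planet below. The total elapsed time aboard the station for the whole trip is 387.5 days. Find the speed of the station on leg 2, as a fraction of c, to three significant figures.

Leg 1: β = 0.645; γ = 1/√(1 − 0.645²) = 1/√0.5840 = 1.309; τ_1 = 131.2/1.309 = 100.3 days.
Leg 2: speed unknown; τ_2 = 383.2/γ_2.
Total proper time: 100.3 + τ_2 = 387.5, so τ_2 = 387.5 − 100.3 = 287.2 days.
γ_2 = 383.2/287.2 = 1.334; β = √(1 − 1/γ²) = √0.4381.

β = 0.662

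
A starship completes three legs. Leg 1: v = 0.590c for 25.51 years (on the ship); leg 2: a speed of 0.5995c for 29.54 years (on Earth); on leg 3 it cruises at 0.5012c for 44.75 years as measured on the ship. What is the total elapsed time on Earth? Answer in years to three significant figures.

Δt = 113 years

Leg 1: γ = 1/√(1 − 0.590²) = 1/√0.6519 = 1.239; Δt_1 = 1.239 × 25.51 = 31.60 years.
Leg 2: 29.54 years is already measured on Earth.
Leg 3: γ = 1/√(1 − 0.5012²) = 1/√0.7488 = 1.156; Δt_3 = 1.156 × 44.75 = 51.71 years.
Total: 31.60 + 29.54 + 51.71 years.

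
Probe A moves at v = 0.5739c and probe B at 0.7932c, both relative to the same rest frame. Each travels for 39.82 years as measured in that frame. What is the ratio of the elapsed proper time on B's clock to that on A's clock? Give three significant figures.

A: γ = 1/√(1 − 0.5739²) = 1/√0.6706 = 1.221. B: γ = 1/√(1 − 0.7932²) = 1/√0.3708 = 1.642.
τ_A/τ_B = γ_B/γ_A = 1.642/1.221 = 1.345, so τ_B/τ_A = 0.7436.

τ_B/τ_A = 0.744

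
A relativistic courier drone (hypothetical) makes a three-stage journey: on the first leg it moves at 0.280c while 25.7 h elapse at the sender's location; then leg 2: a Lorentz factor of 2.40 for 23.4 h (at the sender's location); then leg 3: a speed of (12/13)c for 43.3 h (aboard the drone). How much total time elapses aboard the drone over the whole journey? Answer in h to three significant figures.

Leg 1: γ = 1/√(1 − 0.280²) = 25/24 ≈ 1.042; τ_1 = 25.7/1.042 = 24.67 h.
Leg 2: γ = 2.40; τ_2 = 23.4/2.400 = 9.750 h.
Leg 3: 43.3 h is already measured aboard the drone.
Total: 24.67 + 9.750 + 43.30 h.

τ = 77.7 h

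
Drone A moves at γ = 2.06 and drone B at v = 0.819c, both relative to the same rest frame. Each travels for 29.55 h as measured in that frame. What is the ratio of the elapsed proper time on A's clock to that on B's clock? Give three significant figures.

τ_A/τ_B = 0.846

A: γ = 2.06. B: γ = 1/√(1 − 0.819²) = 1/√0.3292 = 1.743.
τ_A/τ_B = γ_B/γ_A = 1.743/2.060 = 0.8460, so τ_A/τ_B = 0.8460.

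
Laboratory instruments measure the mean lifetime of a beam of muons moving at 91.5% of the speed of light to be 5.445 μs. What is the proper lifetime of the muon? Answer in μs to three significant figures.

β = 0.915; γ = 1/√(1 − 0.915²) = 1/√0.1628 = 2.479
The lab-frame lifetime is the dilated interval; the proper lifetime is τ₀ = Δt/γ = 5.445/2.479 μs.

τ₀ = 2.20 μs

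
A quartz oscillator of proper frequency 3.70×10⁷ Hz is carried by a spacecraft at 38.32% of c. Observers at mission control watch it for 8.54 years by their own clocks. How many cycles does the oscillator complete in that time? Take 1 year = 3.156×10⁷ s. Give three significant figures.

β = 0.3832; γ = 1/√(1 − 0.3832²) = 1/√0.8532 = 1.083
During 8.54 years of lab time, the oscillator's proper time advances by τ = Δt/γ = 8.54/1.083 = 7.888 years = 2.489×10⁸ s.
N = f × τ = 3.70×10⁷ × 2.489×10⁸ = 9.211×10¹⁵.

N = 9.21×10¹⁵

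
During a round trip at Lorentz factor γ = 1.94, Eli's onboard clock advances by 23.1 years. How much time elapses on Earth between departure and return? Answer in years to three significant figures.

Δt = 44.8 years

γ = 1.94
Earth-frame duration is the dilated interval: Δt = γτ = 1.940 × 23.1 years.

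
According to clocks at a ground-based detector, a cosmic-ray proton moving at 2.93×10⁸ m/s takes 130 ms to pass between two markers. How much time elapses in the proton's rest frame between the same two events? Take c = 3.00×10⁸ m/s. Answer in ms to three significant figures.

β = 2.93×10⁸/3.00×10⁸ = 0.9767; γ = 1/√(1 − 0.9767²) = 4.656
The interval measured at a ground-based detector is the dilated one; the clock in the proton's rest frame measures the proper time τ = Δt/γ = 130/4.656 ms.

τ = 27.9 ms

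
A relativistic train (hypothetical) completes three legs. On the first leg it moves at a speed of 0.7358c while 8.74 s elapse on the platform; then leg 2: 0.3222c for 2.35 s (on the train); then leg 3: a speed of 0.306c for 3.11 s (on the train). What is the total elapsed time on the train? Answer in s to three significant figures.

τ = 11.4 s

Leg 1: γ = 1/√(1 − 0.7358²) = 1/√0.4586 = 1.477; τ_1 = 8.74/1.477 = 5.919 s.
Leg 2: 2.35 s is already measured on the train.
Leg 3: 3.11 s is already measured on the train.
Total: 5.919 + 2.350 + 3.110 s.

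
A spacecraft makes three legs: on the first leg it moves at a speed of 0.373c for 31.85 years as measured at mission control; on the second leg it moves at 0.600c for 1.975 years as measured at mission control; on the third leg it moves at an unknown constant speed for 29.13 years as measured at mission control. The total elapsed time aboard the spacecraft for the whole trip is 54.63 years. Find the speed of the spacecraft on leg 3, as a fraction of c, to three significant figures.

Leg 1: γ = 1/√(1 − 0.373²) = 1/√0.8609 = 1.078; τ_1 = 31.85/1.078 = 29.55 years.
Leg 2: γ = 1/√(1 − 0.600²) = 5/4 = 1.250; τ_2 = 1.975/1.250 = 1.580 years.
Leg 3: speed unknown; τ_3 = 29.13/γ_3.
Total proper time: 29.55 + 1.580 + τ_3 = 54.63, so τ_3 = 54.63 − 31.13 = 23.50 years.
γ_3 = 29.13/23.50 = 1.240; β = √(1 − 1/γ²) = √0.3493.

β = 0.591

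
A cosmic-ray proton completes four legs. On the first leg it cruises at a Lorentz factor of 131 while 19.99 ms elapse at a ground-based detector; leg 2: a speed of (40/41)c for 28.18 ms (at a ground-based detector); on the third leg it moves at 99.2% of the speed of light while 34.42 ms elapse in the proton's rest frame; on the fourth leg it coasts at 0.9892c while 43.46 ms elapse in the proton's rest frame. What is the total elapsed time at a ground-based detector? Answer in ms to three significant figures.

Leg 1: 19.99 ms is already measured at a ground-based detector.
Leg 2: 28.18 ms is already measured at a ground-based detector.
Leg 3: β = 0.992; γ = 1/√(1 − 0.992²) = 1/√0.01594 = 7.922; Δt_3 = 7.922 × 34.42 = 272.7 ms.
Leg 4: γ = 1/√(1 − 0.9892²) = 1/√0.02148 = 6.823; Δt_4 = 6.823 × 43.46 = 296.5 ms.
Total: 19.99 + 28.18 + 272.7 + 296.5 ms.

Δt = 617 ms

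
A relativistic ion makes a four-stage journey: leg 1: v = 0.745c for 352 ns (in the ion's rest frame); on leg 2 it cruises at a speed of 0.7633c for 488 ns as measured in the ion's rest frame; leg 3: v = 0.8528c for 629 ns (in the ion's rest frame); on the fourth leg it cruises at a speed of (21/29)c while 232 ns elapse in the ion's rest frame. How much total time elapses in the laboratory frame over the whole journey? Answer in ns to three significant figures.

Δt = 2820 ns

Leg 1: γ = 1/√(1 − 0.745²) = 1/√0.4450 = 1.499; Δt_1 = 1.499 × 352 = 527.7 ns.
Leg 2: γ = 1/√(1 − 0.7633²) = 1/√0.4174 = 1.548; Δt_2 = 1.548 × 488 = 755.4 ns.
Leg 3: γ = 1/√(1 − 0.8528²) = 1/√0.2727 = 1.915; Δt_3 = 1.915 × 629 = 1204 ns.
Leg 4: γ = 1/√(1 − (21/29)²) = 29/20 = 1.450; Δt_4 = 1.450 × 232 = 336.4 ns.
Total: 527.7 + 755.4 + 1204 + 336.4 ns.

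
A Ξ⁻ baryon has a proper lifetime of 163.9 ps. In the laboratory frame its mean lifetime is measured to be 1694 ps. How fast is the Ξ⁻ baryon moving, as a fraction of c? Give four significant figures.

γ = Δt/τ₀ = 1694/163.9 = 10.34
β = √(1 − 1/γ²) = √(1 − 0.009361) = √0.9906

v = 0.9953c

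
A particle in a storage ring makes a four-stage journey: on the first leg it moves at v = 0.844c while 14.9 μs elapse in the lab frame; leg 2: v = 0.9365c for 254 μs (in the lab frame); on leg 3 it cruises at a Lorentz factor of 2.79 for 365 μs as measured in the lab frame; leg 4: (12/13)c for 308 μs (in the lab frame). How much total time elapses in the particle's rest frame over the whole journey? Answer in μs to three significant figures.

τ = 346 μs

Leg 1: γ = 1/√(1 − 0.844²) = 1/√0.2877 = 1.864; τ_1 = 14.9/1.864 = 7.992 μs.
Leg 2: γ = 1/√(1 − 0.9365²) = 1/√0.1230 = 2.852; τ_2 = 254/2.852 = 89.07 μs.
Leg 3: γ = 2.79; τ_3 = 365/2.790 = 130.8 μs.
Leg 4: γ = 1/√(1 − (12/13)²) = 13/5 = 2.600; τ_4 = 308/2.600 = 118.5 μs.
Total: 7.992 + 89.07 + 130.8 + 118.5 μs.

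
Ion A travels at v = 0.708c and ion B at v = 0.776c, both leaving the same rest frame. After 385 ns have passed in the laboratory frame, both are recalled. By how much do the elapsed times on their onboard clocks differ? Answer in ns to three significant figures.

A: γ = 1/√(1 − 0.708²) = 1/√0.4987 = 1.416; τ_A = 385/1.416 = 271.9 ns.
B: γ = 1/√(1 − 0.776²) = 1/√0.3978 = 1.585; τ_B = 385/1.585 = 242.8 ns.

|τ_A − τ_B| = 29.1 ns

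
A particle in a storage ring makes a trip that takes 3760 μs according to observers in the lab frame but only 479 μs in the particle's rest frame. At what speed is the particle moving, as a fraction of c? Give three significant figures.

v = 0.992c

The proper time is measured in the particle's rest frame (both events occur at the particle's location); Δt is measured in the lab frame. γ = Δt/τ = 3760/479 = 7.850.
β = √(1 − 1/γ²) = √(1 − 0.01623) = √0.9838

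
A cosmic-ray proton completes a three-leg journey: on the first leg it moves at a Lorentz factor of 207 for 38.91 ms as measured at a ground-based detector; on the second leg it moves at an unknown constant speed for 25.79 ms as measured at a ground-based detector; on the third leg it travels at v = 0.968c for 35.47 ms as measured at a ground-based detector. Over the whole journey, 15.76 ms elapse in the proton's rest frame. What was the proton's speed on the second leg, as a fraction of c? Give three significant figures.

Leg 1: γ = 207; τ_1 = 38.91/207.0 = 0.1880 ms.
Leg 2: speed unknown; τ_2 = 25.79/γ_2.
Leg 3: γ = 1/√(1 − 0.968²) = 1/√0.06298 = 3.985; τ_3 = 35.47/3.985 = 8.901 ms.
Total proper time: 0.1880 + τ_2 + 8.901 = 15.76, so τ_2 = 15.76 − 9.089 = 6.671 ms.
γ_2 = 25.79/6.671 = 3.866; β = √(1 − 1/γ²) = √0.9331.

β = 0.966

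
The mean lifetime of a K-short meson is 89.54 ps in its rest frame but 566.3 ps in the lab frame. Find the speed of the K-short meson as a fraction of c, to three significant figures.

v = 0.987c

γ = Δt/τ₀ = 566.3/89.54 = 6.325
β = √(1 − 1/γ²) = √(1 − 0.02500) = √0.9750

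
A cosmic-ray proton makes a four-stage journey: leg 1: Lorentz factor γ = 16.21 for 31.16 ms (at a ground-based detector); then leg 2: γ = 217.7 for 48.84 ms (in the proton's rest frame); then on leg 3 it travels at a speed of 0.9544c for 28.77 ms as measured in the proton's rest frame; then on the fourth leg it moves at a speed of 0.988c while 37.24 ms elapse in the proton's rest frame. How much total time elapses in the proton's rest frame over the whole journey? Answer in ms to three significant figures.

Leg 1: γ = 16.21; τ_1 = 31.16/16.21 = 1.922 ms.
Leg 2: 48.84 ms is already measured in the proton's rest frame.
Leg 3: 28.77 ms is already measured in the proton's rest frame.
Leg 4: 37.24 ms is already measured in the proton's rest frame.
Total: 1.922 + 48.84 + 28.77 + 37.24 ms.

τ = 117 ms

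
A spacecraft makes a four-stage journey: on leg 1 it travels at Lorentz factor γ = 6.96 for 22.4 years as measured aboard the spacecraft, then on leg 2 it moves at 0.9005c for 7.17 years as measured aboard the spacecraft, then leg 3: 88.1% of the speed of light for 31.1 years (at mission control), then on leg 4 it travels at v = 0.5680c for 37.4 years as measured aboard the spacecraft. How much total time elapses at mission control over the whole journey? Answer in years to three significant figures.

Δt = 249 years

Leg 1: γ = 6.96; Δt_1 = 6.960 × 22.4 = 155.9 years.
Leg 2: γ = 1/√(1 − 0.9005²) = 1/√0.1891 = 2.300; Δt_2 = 2.300 × 7.17 = 16.49 years.
Leg 3: 31.1 years is already measured at mission control.
Leg 4: γ = 1/√(1 − 0.5680²) = 1/√0.6774 = 1.215; Δt_4 = 1.215 × 37.4 = 45.44 years.
Total: 155.9 + 16.49 + 31.10 + 45.44 years.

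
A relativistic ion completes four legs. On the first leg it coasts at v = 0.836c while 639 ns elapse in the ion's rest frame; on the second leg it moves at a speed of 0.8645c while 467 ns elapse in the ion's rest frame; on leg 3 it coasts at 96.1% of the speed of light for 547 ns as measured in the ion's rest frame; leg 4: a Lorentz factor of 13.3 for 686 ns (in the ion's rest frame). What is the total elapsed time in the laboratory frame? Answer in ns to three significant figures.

Δt = 1.32×10⁴ ns

Leg 1: γ = 1/√(1 − 0.836²) = 1/√0.3011 = 1.822; Δt_1 = 1.822 × 639 = 1165 ns.
Leg 2: γ = 1/√(1 − 0.8645²) = 1/√0.2526 = 1.990; Δt_2 = 1.990 × 467 = 929.1 ns.
Leg 3: β = 0.961; γ = 1/√(1 − 0.961²) = 1/√0.07648 = 3.616; Δt_3 = 3.616 × 547 = 1978 ns.
Leg 4: γ = 13.3; Δt_4 = 13.30 × 686 = 9124 ns.
Total: 1165 + 929.1 + 1978 + 9124 ns.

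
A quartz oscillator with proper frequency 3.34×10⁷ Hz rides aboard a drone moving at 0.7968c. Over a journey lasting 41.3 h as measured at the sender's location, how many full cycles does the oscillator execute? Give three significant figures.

γ = 1/√(1 − 0.7968²) = 1/√0.3651 = 1.655
The oscillator's own cycle count is N = f × τ where τ is the proper time aboard the drone. τ = Δt/γ = 41.3/1.655 = 24.96 h = 8.984×10⁴ s.
N = 3.34×10⁷ × 8.984×10⁴ = 3.001×10¹².

N = 3.00×10¹²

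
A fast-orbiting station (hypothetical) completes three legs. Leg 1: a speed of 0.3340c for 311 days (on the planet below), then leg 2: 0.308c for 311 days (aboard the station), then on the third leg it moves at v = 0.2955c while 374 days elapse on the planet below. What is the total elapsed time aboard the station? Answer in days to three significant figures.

τ = 961 days

Leg 1: γ = 1/√(1 − 0.3340²) = 1/√0.8884 = 1.061; τ_1 = 311/1.061 = 293.1 days.
Leg 2: 311 days is already measured aboard the station.
Leg 3: γ = 1/√(1 − 0.2955²) = 1/√0.9127 = 1.047; τ_3 = 374/1.047 = 357.3 days.
Total: 293.1 + 311.0 + 357.3 days.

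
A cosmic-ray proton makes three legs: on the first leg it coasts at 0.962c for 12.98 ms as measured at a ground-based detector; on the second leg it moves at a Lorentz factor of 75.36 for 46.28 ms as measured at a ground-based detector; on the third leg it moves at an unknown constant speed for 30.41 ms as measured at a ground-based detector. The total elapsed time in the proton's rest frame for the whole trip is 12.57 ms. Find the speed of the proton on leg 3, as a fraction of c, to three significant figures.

Leg 1: γ = 1/√(1 − 0.962²) = 1/√0.07456 = 3.662; τ_1 = 12.98/3.662 = 3.544 ms.
Leg 2: γ = 75.36; τ_2 = 46.28/75.36 = 0.6141 ms.
Leg 3: speed unknown; τ_3 = 30.41/γ_3.
Total proper time: 3.544 + 0.6141 + τ_3 = 12.57, so τ_3 = 12.57 − 4.158 = 8.412 ms.
γ_3 = 30.41/8.412 = 3.615; β = √(1 − 1/γ²) = √0.9235.

β = 0.961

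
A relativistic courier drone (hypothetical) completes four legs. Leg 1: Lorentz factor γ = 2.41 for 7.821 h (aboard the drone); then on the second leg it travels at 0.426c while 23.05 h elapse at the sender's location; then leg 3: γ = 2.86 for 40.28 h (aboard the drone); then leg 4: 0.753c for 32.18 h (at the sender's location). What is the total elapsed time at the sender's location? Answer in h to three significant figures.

Leg 1: γ = 2.41; Δt_1 = 2.410 × 7.821 = 18.85 h.
Leg 2: 23.05 h is already measured at the sender's location.
Leg 3: γ = 2.86; Δt_3 = 2.860 × 40.28 = 115.2 h.
Leg 4: 32.18 h is already measured at the sender's location.
Total: 18.85 + 23.05 + 115.2 + 32.18 h.

Δt = 189 h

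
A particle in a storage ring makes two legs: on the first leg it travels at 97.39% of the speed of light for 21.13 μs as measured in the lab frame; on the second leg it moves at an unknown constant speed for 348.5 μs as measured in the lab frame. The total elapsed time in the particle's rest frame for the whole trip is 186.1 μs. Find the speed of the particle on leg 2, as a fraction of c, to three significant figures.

Leg 1: β = 0.9739; γ = 1/√(1 − 0.9739²) = 1/√0.05152 = 4.406; τ_1 = 21.13/4.406 = 4.796 μs.
Leg 2: speed unknown; τ_2 = 348.5/γ_2.
Total proper time: 4.796 + τ_2 = 186.1, so τ_2 = 186.1 − 4.796 = 181.3 μs.
γ_2 = 348.5/181.3 = 1.922; β = √(1 − 1/γ²) = √0.7293.

β = 0.854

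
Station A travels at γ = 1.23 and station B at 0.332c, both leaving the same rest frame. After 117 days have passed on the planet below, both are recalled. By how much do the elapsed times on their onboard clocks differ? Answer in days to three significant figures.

A: γ = 1.23; τ_A = 117/1.230 = 95.12 days.
B: γ = 1/√(1 − 0.332²) = 1/√0.8898 = 1.060; τ_B = 117/1.060 = 110.4 days.

|τ_A − τ_B| = 15.2 days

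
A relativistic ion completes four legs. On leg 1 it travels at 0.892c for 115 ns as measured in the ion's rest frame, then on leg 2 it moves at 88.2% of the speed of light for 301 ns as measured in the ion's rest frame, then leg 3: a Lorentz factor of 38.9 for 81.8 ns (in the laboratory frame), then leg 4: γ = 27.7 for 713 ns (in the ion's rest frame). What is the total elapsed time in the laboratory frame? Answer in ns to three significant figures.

Δt = 2.07×10⁴ ns

Leg 1: γ = 1/√(1 − 0.892²) = 1/√0.2043 = 2.212; Δt_1 = 2.212 × 115 = 254.4 ns.
Leg 2: β = 0.882; γ = 1/√(1 − 0.882²) = 1/√0.2221 = 2.122; Δt_2 = 2.122 × 301 = 638.7 ns.
Leg 3: 81.8 ns is already measured in the laboratory frame.
Leg 4: γ = 27.7; Δt_4 = 27.70 × 713 = 1.975×10⁴ ns.
Total: 254.4 + 638.7 + 81.80 + 1.975×10⁴ ns.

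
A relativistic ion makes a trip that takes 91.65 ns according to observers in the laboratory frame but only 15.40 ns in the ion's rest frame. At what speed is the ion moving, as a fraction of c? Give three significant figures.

v = 0.986c

The proper time is measured in the ion's rest frame (both events occur at the ion's location); Δt is measured in the laboratory frame. γ = Δt/τ = 91.65/15.40 = 5.951.
β = √(1 − 1/γ²) = √(1 − 0.02823) = √0.9718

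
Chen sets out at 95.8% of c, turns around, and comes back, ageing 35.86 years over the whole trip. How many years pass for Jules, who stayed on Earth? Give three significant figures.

Δt = 125 years

β = 0.958; γ = 1/√(1 − 0.958²) = 1/√0.08224 = 3.487
Earth-frame duration is the dilated interval: Δt = γτ = 3.487 × 35.86 years.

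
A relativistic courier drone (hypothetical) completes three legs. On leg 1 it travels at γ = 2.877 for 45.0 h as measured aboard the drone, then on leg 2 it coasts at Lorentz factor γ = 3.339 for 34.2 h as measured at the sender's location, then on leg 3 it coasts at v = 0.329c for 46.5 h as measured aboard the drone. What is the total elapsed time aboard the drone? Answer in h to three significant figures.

τ = 102 h

Leg 1: 45.0 h is already measured aboard the drone.
Leg 2: γ = 3.339; τ_2 = 34.2/3.339 = 10.24 h.
Leg 3: 46.5 h is already measured aboard the drone.
Total: 45.00 + 10.24 + 46.50 h.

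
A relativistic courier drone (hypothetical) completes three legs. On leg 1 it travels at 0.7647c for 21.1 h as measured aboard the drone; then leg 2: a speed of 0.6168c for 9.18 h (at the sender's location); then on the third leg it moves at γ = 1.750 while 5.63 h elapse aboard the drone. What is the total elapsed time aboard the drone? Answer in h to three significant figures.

Leg 1: 21.1 h is already measured aboard the drone.
Leg 2: γ = 1/√(1 − 0.6168²) = 1/√0.6196 = 1.270; τ_2 = 9.18/1.270 = 7.226 h.
Leg 3: 5.63 h is already measured aboard the drone.
Total: 21.10 + 7.226 + 5.630 h.

τ = 34.0 h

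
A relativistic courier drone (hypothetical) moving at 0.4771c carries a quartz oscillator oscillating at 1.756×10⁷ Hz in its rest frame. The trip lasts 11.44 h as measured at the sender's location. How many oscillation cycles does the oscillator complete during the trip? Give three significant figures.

γ = 1/√(1 − 0.4771²) = 1/√0.7724 = 1.138
The oscillator's own cycle count is N = f × τ where τ is the proper time aboard the drone. τ = Δt/γ = 11.44/1.138 = 10.05 h = 3.619×10⁴ s.
N = 1.756×10⁷ × 3.619×10⁴ = 6.356×10¹¹.

N = 6.36×10¹¹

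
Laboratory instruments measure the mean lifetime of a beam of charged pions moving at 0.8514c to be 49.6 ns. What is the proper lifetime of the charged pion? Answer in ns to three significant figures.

γ = 1/√(1 − 0.8514²) = 1/√0.2751 = 1.907
The lab-frame lifetime is the dilated interval; the proper lifetime is τ₀ = Δt/γ = 49.6/1.907 ns.

τ₀ = 26.0 ns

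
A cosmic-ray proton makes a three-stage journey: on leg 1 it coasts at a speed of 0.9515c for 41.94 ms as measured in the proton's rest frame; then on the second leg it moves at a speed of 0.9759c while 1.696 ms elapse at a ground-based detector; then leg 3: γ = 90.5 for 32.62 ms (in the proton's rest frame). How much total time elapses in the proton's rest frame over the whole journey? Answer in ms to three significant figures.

Leg 1: 41.94 ms is already measured in the proton's rest frame.
Leg 2: γ = 1/√(1 − 0.9759²) = 1/√0.04762 = 4.583; τ_2 = 1.696/4.583 = 0.3701 ms.
Leg 3: 32.62 ms is already measured in the proton's rest frame.
Total: 41.94 + 0.3701 + 32.62 ms.

τ = 74.9 ms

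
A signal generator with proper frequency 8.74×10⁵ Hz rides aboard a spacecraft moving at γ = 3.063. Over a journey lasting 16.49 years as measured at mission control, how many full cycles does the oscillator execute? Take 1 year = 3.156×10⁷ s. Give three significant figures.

γ = 3.063
The oscillator's own cycle count is N = f × τ where τ is the proper time aboard the spacecraft. τ = Δt/γ = 16.49/3.063 = 5.384 years = 1.699×10⁸ s.
N = 8.74×10⁵ × 1.699×10⁸ = 1.485×10¹⁴.

N = 1.48×10¹⁴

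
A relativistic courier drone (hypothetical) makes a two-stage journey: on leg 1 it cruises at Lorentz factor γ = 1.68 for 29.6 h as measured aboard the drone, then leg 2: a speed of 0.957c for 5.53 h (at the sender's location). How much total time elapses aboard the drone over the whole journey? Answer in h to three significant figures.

Leg 1: 29.6 h is already measured aboard the drone.
Leg 2: γ = 1/√(1 − 0.957²) = 1/√0.08415 = 3.447; τ_2 = 5.53/3.447 = 1.604 h.
Total: 29.60 + 1.604 h.

τ = 31.2 h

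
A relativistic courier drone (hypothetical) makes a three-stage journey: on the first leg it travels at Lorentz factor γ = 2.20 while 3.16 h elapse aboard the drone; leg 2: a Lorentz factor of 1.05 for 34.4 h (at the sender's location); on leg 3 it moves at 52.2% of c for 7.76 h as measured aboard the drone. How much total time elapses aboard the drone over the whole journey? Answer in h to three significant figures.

τ = 43.7 h

Leg 1: 3.16 h is already measured aboard the drone.
Leg 2: γ = 1.05; τ_2 = 34.4/1.050 = 32.76 h.
Leg 3: 7.76 h is already measured aboard the drone.
Total: 3.160 + 32.76 + 7.760 h.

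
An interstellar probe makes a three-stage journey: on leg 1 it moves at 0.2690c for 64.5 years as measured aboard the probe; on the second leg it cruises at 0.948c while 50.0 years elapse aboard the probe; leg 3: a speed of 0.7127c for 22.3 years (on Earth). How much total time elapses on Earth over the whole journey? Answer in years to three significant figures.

Leg 1: γ = 1/√(1 − 0.2690²) = 1/√0.9276 = 1.038; Δt_1 = 1.038 × 64.5 = 66.97 years.
Leg 2: γ = 1/√(1 − 0.948²) = 1/√0.1013 = 3.142; Δt_2 = 3.142 × 50.0 = 157.1 years.
Leg 3: 22.3 years is already measured on Earth.
Total: 66.97 + 157.1 + 22.30 years.

Δt = 246 years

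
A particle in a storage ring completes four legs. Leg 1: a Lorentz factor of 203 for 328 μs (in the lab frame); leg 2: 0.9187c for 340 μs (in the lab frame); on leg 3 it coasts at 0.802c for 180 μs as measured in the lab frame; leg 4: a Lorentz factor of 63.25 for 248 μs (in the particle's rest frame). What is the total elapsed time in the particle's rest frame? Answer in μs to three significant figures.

τ = 491 μs

Leg 1: γ = 203; τ_1 = 328/203.0 = 1.616 μs.
Leg 2: γ = 1/√(1 − 0.9187²) = 1/√0.1560 = 2.532; τ_2 = 340/2.532 = 134.3 μs.
Leg 3: γ = 1/√(1 − 0.802²) = 1/√0.3568 = 1.674; τ_3 = 180/1.674 = 107.5 μs.
Leg 4: 248 μs is already measured in the particle's rest frame.
Total: 1.616 + 134.3 + 107.5 + 248.0 μs.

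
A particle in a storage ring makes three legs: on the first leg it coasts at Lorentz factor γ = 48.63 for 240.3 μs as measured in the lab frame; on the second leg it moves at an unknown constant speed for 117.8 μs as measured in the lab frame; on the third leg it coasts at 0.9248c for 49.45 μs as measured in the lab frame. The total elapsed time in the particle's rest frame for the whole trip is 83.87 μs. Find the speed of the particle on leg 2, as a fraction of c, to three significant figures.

Leg 1: γ = 48.63; τ_1 = 240.3/48.63 = 4.941 μs.
Leg 2: speed unknown; τ_2 = 117.8/γ_2.
Leg 3: γ = 1/√(1 − 0.9248²) = 1/√0.1447 = 2.628; τ_3 = 49.45/2.628 = 18.81 μs.
Total proper time: 4.941 + τ_2 + 18.81 = 83.87, so τ_2 = 83.87 − 23.75 = 60.12 μs.
γ_2 = 117.8/60.12 = 1.960; β = √(1 − 1/γ²) = √0.7396.

β = 0.860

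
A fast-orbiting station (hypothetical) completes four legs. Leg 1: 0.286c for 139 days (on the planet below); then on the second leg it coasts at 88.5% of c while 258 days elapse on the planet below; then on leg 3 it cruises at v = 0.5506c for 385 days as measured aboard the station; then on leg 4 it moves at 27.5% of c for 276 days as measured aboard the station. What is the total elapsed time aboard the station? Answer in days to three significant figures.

Leg 1: γ = 1/√(1 − 0.286²) = 1/√0.9182 = 1.044; τ_1 = 139/1.044 = 133.2 days.
Leg 2: β = 0.885; γ = 1/√(1 − 0.885²) = 1/√0.2168 = 2.148; τ_2 = 258/2.148 = 120.1 days.
Leg 3: 385 days is already measured aboard the station.
Leg 4: 276 days is already measured aboard the station.
Total: 133.2 + 120.1 + 385.0 + 276.0 days.

τ = 914 days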